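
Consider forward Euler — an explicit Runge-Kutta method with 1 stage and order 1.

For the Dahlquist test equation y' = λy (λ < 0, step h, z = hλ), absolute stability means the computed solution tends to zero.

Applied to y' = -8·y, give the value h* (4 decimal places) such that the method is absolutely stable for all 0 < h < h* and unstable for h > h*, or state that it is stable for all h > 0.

With y'=λy (z=hλ):
  order 1, 1-stage ⇒ R(z)=1+z
  (e.g. R(-1.71)=-0.71000, |R|=0.71000)

Solve |R(x)|<1 on ℝ⁻.
x=-1.71: |R|=0.7100
|R(-2.33)|=1.3300 |R(-1.94)|=0.9400 |R(-1.91)|=0.9100
Bisect:
  x_lo=-2.8958 |R|=1.8958  x_hi=-0.1077 |R|=0.8923
  mid=-1.50178 |R|=0.50178 →hi
  mid=-2.19880 |R|=1.19880 →lo
  mid=-1.85029 |R|=0.85029 →hi
  mid=-2.02454 |R|=1.02454 →lo
  mid=-1.93742 |R|=0.93742 →hi
  mid=-1.98098 |R|=0.98098 →hi
  mid=-2.00276 |R|=1.00276 →lo
  ...
  [-2.00004,-1.99987] ⇒ x*=-2.0000
Interval (-2.0000, 0).

(-2.0000,0); λ=-8 ⇒ h* = 0.2500.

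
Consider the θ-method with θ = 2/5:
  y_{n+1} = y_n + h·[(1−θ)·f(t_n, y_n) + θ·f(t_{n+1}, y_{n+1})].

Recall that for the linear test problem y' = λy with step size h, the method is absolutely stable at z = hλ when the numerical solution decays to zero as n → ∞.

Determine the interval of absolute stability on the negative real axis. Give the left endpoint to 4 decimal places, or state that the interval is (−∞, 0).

On y'=λy, z=hλ:
  y_{n+1} = y_n + z·[3/5·y_n + 2/5·y_{n+1}] ⇒ (1 − 2/5z)y_{n+1} = (1 + 3/5z)y_n
  R(z) = (1 + 3/5z)/(1 − 2/5z).

Find x<0 with |R(x)|<1.
x=-1.3: |R|=0.1447
R=−1: 1+3/5x = −1+2/5x ⇒ -1/5x=2 ⇒ x=2/(-1/5)=-10.0000
Confirm numerically:
  x=-7.710: |R|=0.88786 <1
  x=-6.110: |R|=0.77410 <1
  x=-5.979: |R|=0.76288 <1
  x=-4.735: |R|=0.63614 <1
  x=-10.298: |R|=1.01164 >1
  x=-10.134: |R|=1.00530 >1
  x=-10.078: |R|=1.00310 >1
Stable set (-10.0000, 0).

(-10.0000, 0).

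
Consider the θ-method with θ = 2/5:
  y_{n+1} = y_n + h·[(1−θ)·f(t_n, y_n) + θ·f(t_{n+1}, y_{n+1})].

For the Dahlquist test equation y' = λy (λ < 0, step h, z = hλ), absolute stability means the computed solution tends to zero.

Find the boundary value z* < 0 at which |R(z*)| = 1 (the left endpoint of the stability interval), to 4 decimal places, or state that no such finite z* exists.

With y'=λy (z=hλ):
  y_{n+1} = y_n + z·[3/5·y_n + 2/5·y_{n+1}] ⇒ (1 − 2/5z)y_{n+1} = (1 + 3/5z)y_n
  R(z) = (1 + 3/5z)/(1 − 2/5z).

Solve |R(x)|<1 on ℝ⁻.
x=-1.71: |R|=0.0154
R=−1: 1+3/5x = −1+2/5x ⇒ -1/5x=2 ⇒ x=2/(-1/5)=-10.0000
Confirm numerically:
  x=-8.562: |R|=0.93500 <1
  x=-7.216: |R|=0.85673 <1
  x=-6.591: |R|=0.81251 <1
  x=-6.402: |R|=0.79791 <1
  x=-10.527: |R|=1.02023 >1
  x=-10.147: |R|=1.00581 >1
Interval (-10.0000, 0).

left endpoint -10.0000.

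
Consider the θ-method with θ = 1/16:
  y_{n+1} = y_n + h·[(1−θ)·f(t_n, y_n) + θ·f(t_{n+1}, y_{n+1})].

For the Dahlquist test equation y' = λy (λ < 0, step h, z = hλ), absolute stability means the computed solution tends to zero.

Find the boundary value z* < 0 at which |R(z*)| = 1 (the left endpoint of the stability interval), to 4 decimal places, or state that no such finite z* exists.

left endpoint -2.2857.

With y'=λy (z=hλ):
  y_{n+1} = y_n + z·[15/16·y_n + 1/16·y_{n+1}] ⇒ (1 − 1/16z)y_{n+1} = (1 + 15/16z)y_n
  Hence R(z) = (1 + 15/16z)/(1 − 1/16z).

Need |R(x)|<1, x<0.
x=-0.4: |R|=0.6098
R=−1: 1+15/16x = −1+1/16x ⇒ -7/8x=2 ⇒ x=2/(-7/8)=-2.2857
Confirm numerically:
  x=-2.234: |R|=0.96029 <1
  x=-1.757: |R|=0.58315 <1
  x=-1.217: |R|=0.13098 <1
  x=-2.750: |R|=1.34667 >1
  x=-2.449: |R|=1.12391 >1
  x=-2.388: |R|=1.07788 >1
Interval (-2.2857, 0).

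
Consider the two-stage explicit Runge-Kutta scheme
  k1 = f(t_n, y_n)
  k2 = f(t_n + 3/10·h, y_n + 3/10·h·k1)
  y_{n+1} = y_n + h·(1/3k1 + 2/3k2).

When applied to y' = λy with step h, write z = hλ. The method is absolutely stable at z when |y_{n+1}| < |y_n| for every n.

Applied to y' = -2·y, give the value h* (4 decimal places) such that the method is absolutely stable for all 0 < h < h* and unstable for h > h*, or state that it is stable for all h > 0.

With y'=λy (z=hλ):
  k1=λy_n ⇒ h·k1=z·y_n;  k2=λ(1+3/10z)y_n ⇒ h·k2=z(1+3/10z)y_n
  y_{n+1}/y_n = 1 + 1/3z + 2/3z(1+3/10z) = 1 + z + 1/5z²
  R(z) = 1 + z + 1/5z².

Find x<0 with |R(x)|<1.
x=-0.49: |R|=0.5580
R=1: x+1/5x²=0 ⇒ x=−5=-5.0000; min R=1−1/(4·1/5)=-0.2500>−1
Confirm numerically:
  x=-4.587: |R|=0.62111 <1
  x=-3.559: |R|=0.02570 <1
  x=-3.207: |R|=0.15003 <1
  x=-3.061: |R|=0.18706 <1
  x=-5.343: |R|=1.36653 >1
  x=-5.231: |R|=1.24167 >1
Stable set (-5.0000, 0).

(-5.0000,0); λ=-2 ⇒ h* = (5)/2 = 2.5000.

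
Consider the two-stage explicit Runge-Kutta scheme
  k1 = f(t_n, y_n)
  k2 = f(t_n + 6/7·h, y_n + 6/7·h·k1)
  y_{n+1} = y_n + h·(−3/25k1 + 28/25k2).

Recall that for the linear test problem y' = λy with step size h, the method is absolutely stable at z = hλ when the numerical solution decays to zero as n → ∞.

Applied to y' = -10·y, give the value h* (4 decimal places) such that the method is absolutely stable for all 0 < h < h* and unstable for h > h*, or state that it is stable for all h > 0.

Test eqn y'=λy, z=hλ:
  k1=λy_n ⇒ h·k1=z·y_n;  k2=λ(1+6/7z)y_n ⇒ h·k2=z(1+6/7z)y_n
  y_{n+1}/y_n = 1 − 3/25z + 28/25z(1+6/7z) = 1 + z + 24/25z²
  ⇒ R(z) = 1 + z + 24/25z².

Find x<0 with |R(x)|<1.
x=-1.32: |R|=1.3527
R=1: x+24/25x²=0 ⇒ x=−25/24=-1.0417; min R=1−1/(4·24/25)=0.7396>−1
Confirm numerically:
  x=-0.757: |R|=0.79313 <1
  x=-0.665: |R|=0.75954 <1
  x=-0.659: |R|=0.75791 <1
  x=-1.574: |R|=1.80438 >1
  x=-1.341: |R|=1.38535 >1
Interval (-1.0417, 0).

(-1.0417,0); λ=-10 ⇒ h* = (25/24)/10 = 0.1042.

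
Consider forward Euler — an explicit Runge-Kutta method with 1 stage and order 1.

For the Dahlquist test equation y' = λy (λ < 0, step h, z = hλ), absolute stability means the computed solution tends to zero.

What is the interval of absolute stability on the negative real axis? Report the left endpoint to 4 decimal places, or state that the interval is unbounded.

(-2.0000, 0).

Set f=λy, z=hλ:
  order 1, 1-stage ⇒ R(z)=1+z
  (e.g. R(-1.71)=-0.71000, |R|=0.71000)

Find x<0 with |R(x)|<1.
x=-1.71: |R|=0.7100
|R(-2.33)|=1.3300 |R(-2.26)|=1.2600 |R(-1.27)|=0.2700
Bisect:
  x_lo=-2.4441 |R|=1.4441  x_hi=-0.1965 |R|=0.8035
  mid=-1.32033 |R|=0.32033 →hi
  mid=-1.88222 |R|=0.88222 →hi
  mid=-2.16317 |R|=1.16317 →lo
  mid=-2.02270 |R|=1.02270 →lo
  mid=-1.95246 |R|=0.95246 →hi
  mid=-1.98758 |R|=0.98758 →hi
  mid=-2.00514 |R|=1.00514 →lo
  mid=-1.99636 |R|=0.99636 →hi
  mid=-2.00075 |R|=1.00075 →lo
  ...
  [-2.00006,-1.99993] ⇒ x*=-2.0000
So |R|<1 on (-2.0000, 0).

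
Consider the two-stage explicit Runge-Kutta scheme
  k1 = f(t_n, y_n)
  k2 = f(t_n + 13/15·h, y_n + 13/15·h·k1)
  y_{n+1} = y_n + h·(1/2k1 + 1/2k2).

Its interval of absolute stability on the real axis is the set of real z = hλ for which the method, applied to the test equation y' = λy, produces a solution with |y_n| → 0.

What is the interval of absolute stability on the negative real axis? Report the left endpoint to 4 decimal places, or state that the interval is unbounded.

Set f=λy, z=hλ:
  k1=λy_n ⇒ h·k1=z·y_n;  k2=λ(1+13/15z)y_n ⇒ h·k2=z(1+13/15z)y_n
  y_{n+1}/y_n = 1 + 1/2z + 1/2z(1+13/15z) = 1 + z + 13/30z²
  Hence R(z) = 1 + z + 13/30z².

Need |R(x)|<1, x<0.
x=-1.38: |R|=0.4452
R=1: x+13/30x²=0 ⇒ x=−30/13=-2.3077; min R=1−1/(4·13/30)=0.4231>−1
Confirm numerically:
  x=-2.047: |R|=0.76876 <1
  x=-1.864: |R|=0.64161 <1
  x=-1.127: |R|=0.42339 <1
  x=-2.836: |R|=1.64925 >1
  x=-2.781: |R|=1.57038 >1
  x=-2.701: |R|=1.46034 >1
So |R|<1 on (-2.3077, 0).

(-2.3077, 0).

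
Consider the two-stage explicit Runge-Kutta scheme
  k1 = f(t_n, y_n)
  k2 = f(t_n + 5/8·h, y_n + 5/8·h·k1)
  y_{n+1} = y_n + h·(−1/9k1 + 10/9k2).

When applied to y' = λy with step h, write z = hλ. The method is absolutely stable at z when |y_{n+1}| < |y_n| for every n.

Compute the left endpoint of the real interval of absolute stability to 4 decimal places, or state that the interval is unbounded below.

z* = -1.4400.

Set f=λy, z=hλ:
  k1=λy_n ⇒ h·k1=z·y_n;  k2=λ(1+5/8z)y_n ⇒ h·k2=z(1+5/8z)y_n
  y_{n+1}/y_n = 1 − 1/9z + 10/9z(1+5/8z) = 1 + z + 25/36z²
  ⇒ R(z) = 1 + z + 25/36z².

Need |R(x)|<1, x<0.
x=-1.3: |R|=0.8736
R=1: x+25/36x²=0 ⇒ x=−36/25=-1.4400; min R=1−1/(4·25/36)=0.6400>−1
Confirm numerically:
  x=-1.295: |R|=0.86960 <1
  x=-1.146: |R|=0.76602 <1
  x=-0.916: |R|=0.66668 <1
  x=-0.781: |R|=0.64258 <1
  x=-1.850: |R|=1.52674 >1
  x=-1.519: |R|=1.08333 >1
  x=-1.464: |R|=1.02440 >1
Stable set (-1.4400, 0).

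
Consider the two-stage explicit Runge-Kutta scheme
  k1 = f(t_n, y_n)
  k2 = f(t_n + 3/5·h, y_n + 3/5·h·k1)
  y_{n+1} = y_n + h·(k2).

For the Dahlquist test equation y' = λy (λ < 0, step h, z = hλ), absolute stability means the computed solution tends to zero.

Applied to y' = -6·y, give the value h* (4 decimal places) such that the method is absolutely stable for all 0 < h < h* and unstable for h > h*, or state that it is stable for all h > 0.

On y'=λy, z=hλ:
  k1=λy_n ⇒ h·k1=z·y_n;  k2=λ(1+3/5z)y_n ⇒ h·k2=z(1+3/5z)y_n
  y_{n+1}/y_n = 1 + z(1+3/5z) = 1 + z + 3/5z²
  Hence R(z) = 1 + z + 3/5z².

Find x<0 with |R(x)|<1.
x=-1.16: |R|=0.6474
R=1: x+3/5x²=0 ⇒ x=−5/3=-1.6667; min R=1−1/(4·3/5)=0.5833>−1
Confirm numerically:
  x=-1.456: |R|=0.81596 <1
  x=-1.181: |R|=0.65586 <1
  x=-0.966: |R|=0.59389 <1
  x=-0.914: |R|=0.58724 <1
  x=-2.111: |R|=1.56279 >1
  x=-1.933: |R|=1.30889 >1
So |R|<1 on (-1.6667, 0).

(-1.6667,0); λ=-6 ⇒ h* = (5/3)/6 = 0.2778.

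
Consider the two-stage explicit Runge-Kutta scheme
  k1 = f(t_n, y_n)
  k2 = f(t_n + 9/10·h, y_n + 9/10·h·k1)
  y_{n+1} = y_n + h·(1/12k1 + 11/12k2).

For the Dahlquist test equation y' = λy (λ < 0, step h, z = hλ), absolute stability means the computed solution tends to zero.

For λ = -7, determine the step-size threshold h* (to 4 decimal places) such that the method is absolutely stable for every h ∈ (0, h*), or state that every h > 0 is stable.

Set f=λy, z=hλ:
  k1=λy_n ⇒ h·k1=z·y_n;  k2=λ(1+9/10z)y_n ⇒ h·k2=z(1+9/10z)y_n
  y_{n+1}/y_n = 1 + 1/12z + 11/12z(1+9/10z) = 1 + z + 33/40z²
  R(z) = 1 + z + 33/40z².

Solve |R(x)|<1 on ℝ⁻.
x=-1.26: |R|=1.0498
R=1: x+33/40x²=0 ⇒ x=−40/33=-1.2121; min R=1−1/(4·33/40)=0.6970>−1
Confirm numerically:
  x=-1.079: |R|=0.88150 <1
  x=-0.994: |R|=0.82113 <1
  x=-0.839: |R|=0.74173 <1
  x=-0.664: |R|=0.69974 <1
  x=-1.789: |R|=1.85143 >1
  x=-1.565: |R|=1.45561 >1
  x=-1.384: |R|=1.19625 >1
Interval (-1.2121, 0).

(-1.2121,0); λ=-7 ⇒ h* = (40/33)/7 = 0.1732.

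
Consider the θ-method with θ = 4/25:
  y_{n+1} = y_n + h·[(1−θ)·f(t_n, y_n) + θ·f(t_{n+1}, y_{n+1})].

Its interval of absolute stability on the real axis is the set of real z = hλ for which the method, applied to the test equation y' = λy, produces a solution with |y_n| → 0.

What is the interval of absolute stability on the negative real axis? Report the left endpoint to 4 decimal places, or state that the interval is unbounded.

On y'=λy, z=hλ:
  y_{n+1} = y_n + z·[21/25·y_n + 4/25·y_{n+1}] ⇒ (1 − 4/25z)y_{n+1} = (1 + 21/25z)y_n
  ⇒ R(z) = (1 + 21/25z)/(1 − 4/25z).

Need |R(x)|<1, x<0.
x=-0.63: |R|=0.4277
R=−1: 1+21/25x = −1+4/25x ⇒ -17/25x=2 ⇒ x=2/(-17/25)=-2.9412
Confirm numerically:
  x=-2.132: |R|=0.58972 <1
  x=-2.004: |R|=0.51745 <1
  x=-1.770: |R|=0.37936 <1
  x=-3.529: |R|=1.25547 >1
  x=-3.369: |R|=1.18903 >1
So |R|<1 on (-2.9412, 0).

z∈(-2.9412,0).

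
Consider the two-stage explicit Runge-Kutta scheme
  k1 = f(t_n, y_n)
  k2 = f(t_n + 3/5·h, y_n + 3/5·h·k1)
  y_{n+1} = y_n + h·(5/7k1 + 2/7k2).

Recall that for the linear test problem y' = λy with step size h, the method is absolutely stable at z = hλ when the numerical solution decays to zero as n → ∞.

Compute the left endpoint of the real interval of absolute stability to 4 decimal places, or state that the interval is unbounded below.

Set f=λy, z=hλ:
  k1=λy_n ⇒ h·k1=z·y_n;  k2=λ(1+3/5z)y_n ⇒ h·k2=z(1+3/5z)y_n
  y_{n+1}/y_n = 1 + 5/7z + 2/7z(1+3/5z) = 1 + z + 6/35z²
  ⇒ R(z) = 1 + z + 6/35z².

Solve |R(x)|<1 on ℝ⁻.
x=-1.01: |R|=0.1649
R=1: x+6/35x²=0 ⇒ x=−35/6=-5.8333; min R=1−1/(4·6/35)=-0.4583>−1
Confirm numerically:
  x=-4.523: |R|=0.01600 <1
  x=-3.986: |R|=0.26231 <1
  x=-3.681: |R|=0.35818 <1
  x=-6.401: |R|=1.62291 >1
  x=-6.314: |R|=1.52027 >1
  x=-6.210: |R|=1.40099 >1
Stable set (-5.8333, 0).

left endpoint -5.8333.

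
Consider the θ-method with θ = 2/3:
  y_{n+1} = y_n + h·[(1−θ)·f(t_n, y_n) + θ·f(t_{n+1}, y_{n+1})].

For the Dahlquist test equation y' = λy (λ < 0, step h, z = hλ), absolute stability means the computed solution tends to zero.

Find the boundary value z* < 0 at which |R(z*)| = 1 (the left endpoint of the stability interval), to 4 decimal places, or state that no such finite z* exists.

Test eqn y'=λy, z=hλ:
  y_{n+1} = y_n + z·[1/3·y_n + 2/3·y_{n+1}] ⇒ (1 − 2/3z)y_{n+1} = (1 + 1/3z)y_n
  Hence R(z) = (1 + 1/3z)/(1 − 2/3z).

Boundary: |R(x)|=1, x<0.
x=-1.22: |R|=0.3272
x=-2: |R|=0.1429
x=-10: |R|=0.3043
x=-100: |R|=0.4778
θ=2/3≥1/2 ⇒ |1+1/3x|<|1−2/3x| ∀x<0 ⇒ stable on all of ℝ⁻.

unbounded; (−∞, 0).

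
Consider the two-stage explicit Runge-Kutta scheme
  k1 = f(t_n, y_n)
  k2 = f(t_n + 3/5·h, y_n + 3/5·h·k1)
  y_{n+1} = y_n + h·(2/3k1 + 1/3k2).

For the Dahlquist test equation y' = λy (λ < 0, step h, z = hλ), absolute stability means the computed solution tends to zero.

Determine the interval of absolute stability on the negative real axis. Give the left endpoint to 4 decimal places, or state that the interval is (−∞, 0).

Test eqn y'=λy, z=hλ:
  k1=λy_n ⇒ h·k1=z·y_n;  k2=λ(1+3/5z)y_n ⇒ h·k2=z(1+3/5z)y_n
  y_{n+1}/y_n = 1 + 2/3z + 1/3z(1+3/5z) = 1 + z + 1/5z²
  ⇒ R(z) = 1 + z + 1/5z².

Need |R(x)|<1, x<0.
x=-0.84: |R|=0.3011
R=1: x+1/5x²=0 ⇒ x=−5=-5.0000; min R=1−1/(4·1/5)=-0.2500>−1
Confirm numerically:
  x=-3.509: |R|=0.04638 <1
  x=-3.234: |R|=0.14225 <1
  x=-3.201: |R|=0.15172 <1
  x=-2.250: |R|=0.23750 <1
  x=-5.593: |R|=1.66333 >1
  x=-5.491: |R|=1.53922 >1
  x=-5.426: |R|=1.46230 >1
Interval (-5.0000, 0).

(-5.0000, 0).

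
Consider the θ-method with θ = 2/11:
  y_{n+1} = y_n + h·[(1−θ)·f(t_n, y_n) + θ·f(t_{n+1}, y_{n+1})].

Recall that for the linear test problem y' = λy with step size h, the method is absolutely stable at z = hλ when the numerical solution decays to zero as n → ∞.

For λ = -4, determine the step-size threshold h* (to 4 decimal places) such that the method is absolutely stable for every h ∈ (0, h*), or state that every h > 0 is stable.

Set f=λy, z=hλ:
  y_{n+1} = y_n + z·[9/11·y_n + 2/11·y_{n+1}] ⇒ (1 − 2/11z)y_{n+1} = (1 + 9/11z)y_n
  ⇒ R(z) = (1 + 9/11z)/(1 − 2/11z).

Find x<0 with |R(x)|<1.
x=-0.54: |R|=0.5083
R=−1: 1+9/11x = −1+2/11x ⇒ -7/11x=2 ⇒ x=2/(-7/11)=-3.1429
Confirm numerically:
  x=-2.364: |R|=0.65336 <1
  x=-2.187: |R|=0.56478 <1
  x=-2.078: |R|=0.50818 <1
  x=-1.793: |R|=0.35219 <1
  x=-3.245: |R|=1.04088 >1
  x=-3.215: |R|=1.02897 >1
Interval (-3.1429, 0).

(-3.1429,0); λ=-4 ⇒ h* = (22/7)/4 = 0.7857.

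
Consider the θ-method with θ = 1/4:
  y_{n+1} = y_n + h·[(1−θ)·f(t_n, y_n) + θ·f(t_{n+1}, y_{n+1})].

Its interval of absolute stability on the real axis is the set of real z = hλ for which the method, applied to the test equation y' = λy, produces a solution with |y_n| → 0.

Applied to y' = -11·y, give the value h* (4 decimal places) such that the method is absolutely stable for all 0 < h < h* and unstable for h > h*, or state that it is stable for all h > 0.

(-4.0000,0); λ=-11 ⇒ h* = (4)/11 = 0.3636.

Test eqn y'=λy, z=hλ:
  y_{n+1} = y_n + z·[3/4·y_n + 1/4·y_{n+1}] ⇒ (1 − 1/4z)y_{n+1} = (1 + 3/4z)y_n
  so R(z) = (1 + 3/4z)/(1 − 1/4z).

Boundary: |R(x)|=1, x<0.
x=-0.96: |R|=0.2258
R=−1: 1+3/4x = −1+1/4x ⇒ -1/2x=2 ⇒ x=2/(-1/2)=-4.0000
Confirm numerically:
  x=-3.715: |R|=0.92612 <1
  x=-2.927: |R|=0.69020 <1
  x=-1.684: |R|=0.18508 <1
  x=-4.295: |R|=1.07113 >1
  x=-4.029: |R|=1.00722 >1
So |R|<1 on (-4.0000, 0).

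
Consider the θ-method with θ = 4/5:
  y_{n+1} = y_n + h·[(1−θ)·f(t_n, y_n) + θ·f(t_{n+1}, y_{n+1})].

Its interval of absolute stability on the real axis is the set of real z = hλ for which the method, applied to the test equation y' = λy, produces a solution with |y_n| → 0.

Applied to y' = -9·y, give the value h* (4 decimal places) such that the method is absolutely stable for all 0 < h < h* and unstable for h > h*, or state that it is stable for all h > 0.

(−∞, 0) — no finite endpoint. Any h>0 works for λ=-9.

On y'=λy, z=hλ:
  y_{n+1} = y_n + z·[1/5·y_n + 4/5·y_{n+1}] ⇒ (1 − 4/5z)y_{n+1} = (1 + 1/5z)y_n
  so R(z) = (1 + 1/5z)/(1 − 4/5z).

Solve |R(x)|<1 on ℝ⁻.
x=-0.46: |R|=0.6637
x=-2: |R|=0.2308
x=-10: |R|=0.1111
x=-100: |R|=0.2346
θ=4/5≥1/2 ⇒ |1+1/5x|<|1−4/5x| ∀x<0 ⇒ interval (−∞,0).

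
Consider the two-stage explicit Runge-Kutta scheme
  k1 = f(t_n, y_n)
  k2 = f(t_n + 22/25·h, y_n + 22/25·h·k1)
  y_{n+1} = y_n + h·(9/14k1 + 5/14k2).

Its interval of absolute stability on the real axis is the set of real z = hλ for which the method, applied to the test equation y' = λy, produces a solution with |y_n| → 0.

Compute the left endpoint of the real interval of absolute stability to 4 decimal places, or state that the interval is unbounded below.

Test eqn y'=λy, z=hλ:
  k1=λy_n ⇒ h·k1=z·y_n;  k2=λ(1+22/25z)y_n ⇒ h·k2=z(1+22/25z)y_n
  y_{n+1}/y_n = 1 + 9/14z + 5/14z(1+22/25z) = 1 + z + 11/35z²
  R(z) = 1 + z + 11/35z².

Need |R(x)|<1, x<0.
x=-0.49: |R|=0.5855
R=1: x+11/35x²=0 ⇒ x=−35/11=-3.1818; min R=1−1/(4·11/35)=0.2045>−1
Confirm numerically:
  x=-3.095: |R|=0.91555 <1
  x=-3.060: |R|=0.88285 <1
  x=-1.494: |R|=0.20750 <1
  x=-1.298: |R|=0.23151 <1
  x=-3.745: |R|=1.66287 >1
  x=-3.726: |R|=1.63725 >1
  x=-3.474: |R|=1.31901 >1
So |R|<1 on (-3.1818, 0).

z* = -3.1818.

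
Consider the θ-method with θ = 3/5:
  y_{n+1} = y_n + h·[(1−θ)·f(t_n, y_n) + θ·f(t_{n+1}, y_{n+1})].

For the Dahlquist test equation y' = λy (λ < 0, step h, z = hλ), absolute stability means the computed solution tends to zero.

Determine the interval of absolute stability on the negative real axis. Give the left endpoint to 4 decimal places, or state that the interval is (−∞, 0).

Set f=λy, z=hλ:
  y_{n+1} = y_n + z·[2/5·y_n + 3/5·y_{n+1}] ⇒ (1 − 3/5z)y_{n+1} = (1 + 2/5z)y_n
  R(z) = (1 + 2/5z)/(1 − 3/5z).

Boundary: |R(x)|=1, x<0.
x=-0.46: |R|=0.6395
x=-2: |R|=0.0909
x=-10: |R|=0.4286
x=-100: |R|=0.6393
θ=3/5≥1/2 ⇒ |1+2/5x|<|1−3/5x| ∀x<0 ⇒ unbounded interval.

interval (−∞, 0).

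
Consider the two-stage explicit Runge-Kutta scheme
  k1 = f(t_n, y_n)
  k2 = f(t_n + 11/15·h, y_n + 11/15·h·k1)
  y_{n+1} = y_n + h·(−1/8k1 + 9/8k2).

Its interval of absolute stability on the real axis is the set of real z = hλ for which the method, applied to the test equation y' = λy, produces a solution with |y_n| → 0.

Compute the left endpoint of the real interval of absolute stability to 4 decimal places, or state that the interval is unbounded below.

z* = -1.2121.

On y'=λy, z=hλ:
  k1=λy_n ⇒ h·k1=z·y_n;  k2=λ(1+11/15z)y_n ⇒ h·k2=z(1+11/15z)y_n
  y_{n+1}/y_n = 1 − 1/8z + 9/8z(1+11/15z) = 1 + z + 33/40z²
  so R(z) = 1 + z + 33/40z².

Need |R(x)|<1, x<0.
x=-1.11: |R|=0.9065
R=1: x+33/40x²=0 ⇒ x=−40/33=-1.2121; min R=1−1/(4·33/40)=0.6970>−1
Confirm numerically:
  x=-1.188: |R|=0.97636 <1
  x=-0.560: |R|=0.69872 <1
  x=-0.508: |R|=0.70490 <1
  x=-1.706: |R|=1.69511 >1
  x=-1.681: |R|=1.65025 >1
  x=-1.461: |R|=1.29998 >1
Interval (-1.2121, 0).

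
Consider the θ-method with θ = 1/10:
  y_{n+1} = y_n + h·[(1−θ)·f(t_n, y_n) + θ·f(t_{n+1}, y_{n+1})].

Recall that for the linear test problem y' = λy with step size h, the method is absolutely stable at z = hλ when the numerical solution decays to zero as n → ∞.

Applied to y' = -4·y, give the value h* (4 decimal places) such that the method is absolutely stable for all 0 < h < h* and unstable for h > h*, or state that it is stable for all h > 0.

On y'=λy, z=hλ:
  y_{n+1} = y_n + z·[9/10·y_n + 1/10·y_{n+1}] ⇒ (1 − 1/10z)y_{n+1} = (1 + 9/10z)y_n
  so R(z) = (1 + 9/10z)/(1 − 1/10z).

Solve |R(x)|<1 on ℝ⁻.
x=-1.26: |R|=0.1190
R=−1: 1+9/10x = −1+1/10x ⇒ -4/5x=2 ⇒ x=2/(-4/5)=-2.5000
Confirm numerically:
  x=-2.012: |R|=0.67499 <1
  x=-1.631: |R|=0.40229 <1
  x=-1.114: |R|=0.00234 <1
  x=-1.097: |R|=0.01144 <1
  x=-3.062: |R|=1.34420 >1
  x=-2.687: |R|=1.11792 >1
  x=-2.629: |R|=1.08172 >1
So |R|<1 on (-2.5000, 0).

(-2.5000,0); λ=-4 ⇒ h* = (5/2)/4 = 0.6250.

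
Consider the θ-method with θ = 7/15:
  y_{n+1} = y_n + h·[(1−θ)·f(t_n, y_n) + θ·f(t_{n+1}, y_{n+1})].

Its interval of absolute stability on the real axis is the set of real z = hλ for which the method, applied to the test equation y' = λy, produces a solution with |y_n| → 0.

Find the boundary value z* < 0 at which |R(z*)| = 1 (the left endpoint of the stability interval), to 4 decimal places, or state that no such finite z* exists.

z* = -30.0000.

Test eqn y'=λy, z=hλ:
  y_{n+1} = y_n + z·[8/15·y_n + 7/15·y_{n+1}] ⇒ (1 − 7/15z)y_{n+1} = (1 + 8/15z)y_n
  ⇒ R(z) = (1 + 8/15z)/(1 − 7/15z).

Boundary: |R(x)|=1, x<0.
x=-1.72: |R|=0.0459
R=−1: 1+8/15x = −1+7/15x ⇒ -1/15x=2 ⇒ x=2/(-1/15)=-30.0000
Confirm numerically:
  x=-27.208: |R|=0.98641 <1
  x=-24.289: |R|=0.96913 <1
  x=-19.250: |R|=0.92821 <1
  x=-30.589: |R|=1.00257 >1
  x=-30.507: |R|=1.00222 >1
Interval (-30.0000, 0).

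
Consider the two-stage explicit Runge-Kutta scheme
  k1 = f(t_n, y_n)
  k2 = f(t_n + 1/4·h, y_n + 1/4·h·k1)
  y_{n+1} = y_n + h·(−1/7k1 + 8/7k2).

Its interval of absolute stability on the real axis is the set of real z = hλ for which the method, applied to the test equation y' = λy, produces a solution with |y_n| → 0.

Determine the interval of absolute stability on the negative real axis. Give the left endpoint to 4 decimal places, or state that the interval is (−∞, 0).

Test eqn y'=λy, z=hλ:
  k1=λy_n ⇒ h·k1=z·y_n;  k2=λ(1+1/4z)y_n ⇒ h·k2=z(1+1/4z)y_n
  y_{n+1}/y_n = 1 − 1/7z + 8/7z(1+1/4z) = 1 + z + 2/7z²
  so R(z) = 1 + z + 2/7z².

Boundary: |R(x)|=1, x<0.
x=-0.71: |R|=0.4340
R=1: x+2/7x²=0 ⇒ x=−7/2=-3.5000; min R=1−1/(4·2/7)=0.1250>−1
Confirm numerically:
  x=-2.539: |R|=0.30286 <1
  x=-2.517: |R|=0.29308 <1
  x=-2.061: |R|=0.15263 <1
  x=-1.926: |R|=0.13385 <1
  x=-3.784: |R|=1.30704 >1
  x=-3.674: |R|=1.18265 >1
Stable set (-3.5000, 0).

z∈(-3.5000,0).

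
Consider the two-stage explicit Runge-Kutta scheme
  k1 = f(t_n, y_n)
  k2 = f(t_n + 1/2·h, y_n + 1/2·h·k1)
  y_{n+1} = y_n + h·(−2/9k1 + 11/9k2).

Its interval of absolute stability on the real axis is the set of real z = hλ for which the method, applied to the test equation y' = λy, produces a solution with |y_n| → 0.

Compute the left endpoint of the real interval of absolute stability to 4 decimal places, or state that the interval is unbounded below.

z* = -1.6364.

Test eqn y'=λy, z=hλ:
  k1=λy_n ⇒ h·k1=z·y_n;  k2=λ(1+1/2z)y_n ⇒ h·k2=z(1+1/2z)y_n
  y_{n+1}/y_n = 1 − 2/9z + 11/9z(1+1/2z) = 1 + z + 11/18z²
  ⇒ R(z) = 1 + z + 11/18z².

Boundary: |R(x)|=1, x<0.
x=-0.89: |R|=0.5941
R=1: x+11/18x²=0 ⇒ x=−18/11=-1.6364; min R=1−1/(4·11/18)=0.5909>−1
Confirm numerically:
  x=-1.385: |R|=0.78725 <1
  x=-1.330: |R|=0.75099 <1
  x=-1.229: |R|=0.69405 <1
  x=-0.921: |R|=0.59737 <1
  x=-2.136: |R|=1.65219 >1
  x=-1.854: |R|=1.24658 >1
Interval (-1.6364, 0).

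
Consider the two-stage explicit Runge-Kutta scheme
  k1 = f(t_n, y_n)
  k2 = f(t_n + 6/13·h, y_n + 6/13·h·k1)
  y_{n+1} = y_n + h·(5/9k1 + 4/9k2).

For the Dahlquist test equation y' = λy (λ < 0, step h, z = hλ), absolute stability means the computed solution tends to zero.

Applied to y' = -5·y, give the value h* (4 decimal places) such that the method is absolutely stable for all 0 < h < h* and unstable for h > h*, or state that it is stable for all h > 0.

(-4.8750,0); λ=-5 ⇒ h* = (39/8)/5 = 0.9750.

Test eqn y'=λy, z=hλ:
  k1=λy_n ⇒ h·k1=z·y_n;  k2=λ(1+6/13z)y_n ⇒ h·k2=z(1+6/13z)y_n
  y_{n+1}/y_n = 1 + 5/9z + 4/9z(1+6/13z) = 1 + z + 8/39z²
  R(z) = 1 + z + 8/39z².

Need |R(x)|<1, x<0.
x=-0.96: |R|=0.2290
R=1: x+8/39x²=0 ⇒ x=−39/8=-4.8750; min R=1−1/(4·8/39)=-0.2188>−1
Confirm numerically:
  x=-4.334: |R|=0.51904 <1
  x=-3.641: |R|=0.07836 <1
  x=-3.181: |R|=0.10536 <1
  x=-2.043: |R|=0.18683 <1
  x=-5.366: |R|=1.54045 >1
  x=-5.361: |R|=1.53445 >1
  x=-5.325: |R|=1.49154 >1
So |R|<1 on (-4.8750, 0).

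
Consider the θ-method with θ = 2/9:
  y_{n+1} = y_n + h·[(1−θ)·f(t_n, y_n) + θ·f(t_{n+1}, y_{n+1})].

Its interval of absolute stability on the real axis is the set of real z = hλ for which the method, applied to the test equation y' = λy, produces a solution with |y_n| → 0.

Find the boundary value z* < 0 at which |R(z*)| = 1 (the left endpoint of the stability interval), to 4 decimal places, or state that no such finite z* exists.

left endpoint -3.6000.

Test eqn y'=λy, z=hλ:
  y_{n+1} = y_n + z·[7/9·y_n + 2/9·y_{n+1}] ⇒ (1 − 2/9z)y_{n+1} = (1 + 7/9z)y_n
  ⇒ R(z) = (1 + 7/9z)/(1 − 2/9z).

Solve |R(x)|<1 on ℝ⁻.
x=-1.63: |R|=0.1966
R=−1: 1+7/9x = −1+2/9x ⇒ -5/9x=2 ⇒ x=2/(-5/9)=-3.6000
Confirm numerically:
  x=-3.331: |R|=0.91412 <1
  x=-2.551: |R|=0.62807 <1
  x=-2.025: |R|=0.39655 <1
  x=-3.961: |R|=1.10667 >1
  x=-3.887: |R|=1.08555 >1
  x=-3.671: |R|=1.02172 >1
Interval (-3.6000, 0).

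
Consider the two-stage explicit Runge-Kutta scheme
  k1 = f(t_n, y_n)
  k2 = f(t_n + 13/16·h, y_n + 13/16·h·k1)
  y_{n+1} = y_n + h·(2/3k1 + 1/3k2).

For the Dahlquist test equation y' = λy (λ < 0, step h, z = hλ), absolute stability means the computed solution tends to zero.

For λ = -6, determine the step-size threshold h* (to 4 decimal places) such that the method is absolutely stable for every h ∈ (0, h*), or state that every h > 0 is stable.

On y'=λy, z=hλ:
  k1=λy_n ⇒ h·k1=z·y_n;  k2=λ(1+13/16z)y_n ⇒ h·k2=z(1+13/16z)y_n
  y_{n+1}/y_n = 1 + 2/3z + 1/3z(1+13/16z) = 1 + z + 13/48z²
  Hence R(z) = 1 + z + 13/48z².

Solve |R(x)|<1 on ℝ⁻.
x=-0.82: |R|=0.3621
R=1: x+13/48x²=0 ⇒ x=−48/13=-3.6923; min R=1−1/(4·13/48)=0.0769>−1
Confirm numerically:
  x=-3.475: |R|=0.79548 <1
  x=-2.952: |R|=0.40812 <1
  x=-2.856: |R|=0.35312 <1
  x=-1.479: |R|=0.11343 <1
  x=-4.163: |R|=1.53070 >1
  x=-4.014: |R|=1.34972 >1
Stable set (-3.6923, 0).

(-3.6923,0); λ=-6 ⇒ h* = (48/13)/6 = 0.6154.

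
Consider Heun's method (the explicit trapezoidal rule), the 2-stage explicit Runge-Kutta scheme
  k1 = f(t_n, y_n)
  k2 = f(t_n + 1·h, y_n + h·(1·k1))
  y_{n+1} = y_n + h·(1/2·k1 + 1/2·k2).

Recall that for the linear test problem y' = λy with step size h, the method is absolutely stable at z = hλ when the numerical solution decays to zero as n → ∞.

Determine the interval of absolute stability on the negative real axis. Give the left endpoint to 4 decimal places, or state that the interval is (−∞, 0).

(-2.0000, 0).

On y'=λy, z=hλ:
  order 2, 2-stage ⇒ R(z)=1+z+z^2/2
  (e.g. R(-1.44)=0.59680, |R|=0.59680)

Solve |R(x)|<1 on ℝ⁻.
x=-1.44: |R|=0.5968
|R(-1.56)|=0.6568 |R(-0.92)|=0.5032 |R(-0.8)|=0.5200
Bisect:
  x_lo=-2.3000 |R|=1.3450  x_hi=-0.3331 |R|=0.7224
  mid=-1.31654 |R|=0.55010 →hi
  mid=-1.80828 |R|=0.82666 →hi
  mid=-2.05415 |R|=1.05561 →lo
  mid=-1.93121 |R|=0.93358 →hi
  mid=-1.99268 |R|=0.99271 →hi
  mid=-2.02341 |R|=1.02369 →lo
  mid=-2.00805 |R|=1.00808 →lo
  ...
  [-2.00000,-1.99988] ⇒ x*=-2.0000
So |R|<1 on (-2.0000, 0).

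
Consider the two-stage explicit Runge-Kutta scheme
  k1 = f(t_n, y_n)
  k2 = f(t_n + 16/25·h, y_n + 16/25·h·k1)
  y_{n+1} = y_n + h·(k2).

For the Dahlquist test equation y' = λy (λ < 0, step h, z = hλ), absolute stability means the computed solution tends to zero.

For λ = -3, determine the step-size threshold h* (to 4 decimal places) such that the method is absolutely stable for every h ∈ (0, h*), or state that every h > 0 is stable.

With y'=λy (z=hλ):
  k1=λy_n ⇒ h·k1=z·y_n;  k2=λ(1+16/25z)y_n ⇒ h·k2=z(1+16/25z)y_n
  y_{n+1}/y_n = 1 + z(1+16/25z) = 1 + z + 16/25z²
  ⇒ R(z) = 1 + z + 16/25z².

Solve |R(x)|<1 on ℝ⁻.
x=-0.68: |R|=0.6159
R=1: x+16/25x²=0 ⇒ x=−25/16=-1.5625; min R=1−1/(4·16/25)=0.6094>−1
Confirm numerically:
  x=-1.367: |R|=0.82896 <1
  x=-1.234: |R|=0.74056 <1
  x=-1.121: |R|=0.68325 <1
  x=-0.988: |R|=0.63673 <1
  x=-2.022: |R|=1.59463 >1
  x=-2.019: |R|=1.58987 >1
  x=-1.662: |R|=1.10584 >1
Stable set (-1.5625, 0).

(-1.5625,0); λ=-3 ⇒ h* = (25/16)/3 = 0.5208.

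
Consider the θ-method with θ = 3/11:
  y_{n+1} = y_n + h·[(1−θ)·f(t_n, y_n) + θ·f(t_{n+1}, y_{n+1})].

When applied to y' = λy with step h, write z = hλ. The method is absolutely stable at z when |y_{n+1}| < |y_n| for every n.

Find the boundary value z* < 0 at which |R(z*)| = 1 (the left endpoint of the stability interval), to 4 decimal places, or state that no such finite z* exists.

z* = -4.4000.

Set f=λy, z=hλ:
  y_{n+1} = y_n + z·[8/11·y_n + 3/11·y_{n+1}] ⇒ (1 − 3/11z)y_{n+1} = (1 + 8/11z)y_n
  R(z) = (1 + 8/11z)/(1 − 3/11z).

Need |R(x)|<1, x<0.
x=-1.26: |R|=0.0622
R=−1: 1+8/11x = −1+3/11x ⇒ -5/11x=2 ⇒ x=2/(-5/11)=-4.4000
Confirm numerically:
  x=-3.430: |R|=0.77219 <1
  x=-2.493: |R|=0.48401 <1
  x=-2.106: |R|=0.33768 <1
  x=-4.999: |R|=1.11521 >1
  x=-4.975: |R|=1.11090 >1
  x=-4.507: |R|=1.02182 >1
So |R|<1 on (-4.4000, 0).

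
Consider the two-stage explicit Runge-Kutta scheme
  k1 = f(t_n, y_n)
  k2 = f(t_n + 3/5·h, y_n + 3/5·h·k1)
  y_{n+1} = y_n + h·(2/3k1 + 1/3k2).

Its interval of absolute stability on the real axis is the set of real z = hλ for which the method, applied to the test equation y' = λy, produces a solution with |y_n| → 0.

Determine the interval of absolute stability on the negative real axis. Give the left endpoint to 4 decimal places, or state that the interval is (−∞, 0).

On y'=λy, z=hλ:
  k1=λy_n ⇒ h·k1=z·y_n;  k2=λ(1+3/5z)y_n ⇒ h·k2=z(1+3/5z)y_n
  y_{n+1}/y_n = 1 + 2/3z + 1/3z(1+3/5z) = 1 + z + 1/5z²
  R(z) = 1 + z + 1/5z².

Solve |R(x)|<1 on ℝ⁻.
x=-1.37: |R|=0.0054
R=1: x+1/5x²=0 ⇒ x=−5=-5.0000; min R=1−1/(4·1/5)=-0.2500>−1
Confirm numerically:
  x=-4.120: |R|=0.27488 <1
  x=-3.559: |R|=0.02570 <1
  x=-3.394: |R|=0.09015 <1
  x=-5.537: |R|=1.59467 >1
  x=-5.526: |R|=1.58134 >1
So |R|<1 on (-5.0000, 0).

z∈(-5.0000,0).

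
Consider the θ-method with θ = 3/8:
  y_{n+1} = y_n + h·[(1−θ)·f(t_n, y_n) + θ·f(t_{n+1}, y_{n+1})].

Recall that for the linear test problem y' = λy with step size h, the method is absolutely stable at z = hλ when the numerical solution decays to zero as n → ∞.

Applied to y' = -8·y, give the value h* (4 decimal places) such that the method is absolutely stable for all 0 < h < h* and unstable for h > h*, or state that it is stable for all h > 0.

(-8.0000,0); λ=-8 ⇒ h* = (8)/8 = 1.0000.

Set f=λy, z=hλ:
  y_{n+1} = y_n + z·[5/8·y_n + 3/8·y_{n+1}] ⇒ (1 − 3/8z)y_{n+1} = (1 + 5/8z)y_n
  R(z) = (1 + 5/8z)/(1 − 3/8z).

Boundary: |R(x)|=1, x<0.
x=-0.85: |R|=0.3555
R=−1: 1+5/8x = −1+3/8x ⇒ -1/4x=2 ⇒ x=2/(-1/4)=-8.0000
Confirm numerically:
  x=-7.627: |R|=0.97584 <1
  x=-4.819: |R|=0.71670 <1
  x=-4.138: |R|=0.62163 <1
  x=-3.460: |R|=0.50598 <1
  x=-8.391: |R|=1.02357 >1
  x=-8.322: |R|=1.01954 >1
Stable set (-8.0000, 0).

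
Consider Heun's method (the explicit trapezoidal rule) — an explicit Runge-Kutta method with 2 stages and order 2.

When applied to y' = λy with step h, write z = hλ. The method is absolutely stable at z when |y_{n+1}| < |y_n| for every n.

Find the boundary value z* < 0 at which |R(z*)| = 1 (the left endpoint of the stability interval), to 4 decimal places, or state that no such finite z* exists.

Test eqn y'=λy, z=hλ:
  order 2, 2-stage ⇒ R(z)=1+z+z^2/2
  (e.g. R(-1.37)=0.56845, |R|=0.56845)

Find x<0 with |R(x)|<1.
x=-1.37: |R|=0.5685
|R(-1.61)|=0.6861 |R(-1.45)|=0.6013 |R(-0.51)|=0.6200
Bisect:
  x_lo=-2.8988 |R|=2.3027  x_hi=-0.3015 |R|=0.7439
  mid=-1.60017 |R|=0.68010 →hi
  mid=-2.24949 |R|=1.28061 →lo
  mid=-1.92483 |R|=0.92765 →hi
  mid=-2.08716 |R|=1.09096 →lo
  mid=-2.00599 |R|=1.00601 →lo
  mid=-1.96541 |R|=0.96601 →hi
  mid=-1.98570 |R|=0.98580 →hi
  ...
  [-2.00013,-1.99997] ⇒ x*=-2.0000
Interval (-2.0000, 0).

left endpoint -2.0000.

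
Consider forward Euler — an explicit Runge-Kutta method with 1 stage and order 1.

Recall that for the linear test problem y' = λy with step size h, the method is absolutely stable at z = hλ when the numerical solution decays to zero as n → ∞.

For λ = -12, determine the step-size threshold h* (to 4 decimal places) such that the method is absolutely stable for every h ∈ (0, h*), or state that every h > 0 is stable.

Set f=λy, z=hλ:
  order 1, 1-stage ⇒ R(z)=1+z
  (e.g. R(-0.35)=0.65000, |R|=0.65000)

Need |R(x)|<1, x<0.
x=-0.35: |R|=0.6500
|R(-1.17)|=0.1700 |R(-0.91)|=0.0900 |R(-0.74)|=0.2600
Bisect:
  x_lo=-2.3154 |R|=1.3154  x_hi=-0.3438 |R|=0.6562
  mid=-1.32959 |R|=0.32959 →hi
  mid=-1.82249 |R|=0.82249 →hi
  mid=-2.06894 |R|=1.06894 →lo
  mid=-1.94572 |R|=0.94572 →hi
  mid=-2.00733 |R|=1.00733 →lo
  mid=-1.97652 |R|=0.97652 →hi
  mid=-1.99192 |R|=0.99192 →hi
  mid=-1.99963 |R|=0.99963 →hi
  ...
  [-2.00011,-1.99999] ⇒ x*=-2.0000
Stable set (-2.0000, 0).

(-2.0000,0); λ=-12 ⇒ h* = 0.1667.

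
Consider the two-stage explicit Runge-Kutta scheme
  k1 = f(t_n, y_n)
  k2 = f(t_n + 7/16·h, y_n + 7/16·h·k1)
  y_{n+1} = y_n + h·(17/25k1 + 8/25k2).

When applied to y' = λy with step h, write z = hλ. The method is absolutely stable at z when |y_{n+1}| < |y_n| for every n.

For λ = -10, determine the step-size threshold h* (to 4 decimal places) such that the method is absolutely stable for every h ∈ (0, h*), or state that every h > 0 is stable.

Set f=λy, z=hλ:
  k1=λy_n ⇒ h·k1=z·y_n;  k2=λ(1+7/16z)y_n ⇒ h·k2=z(1+7/16z)y_n
  y_{n+1}/y_n = 1 + 17/25z + 8/25z(1+7/16z) = 1 + z + 7/50z²
  ⇒ R(z) = 1 + z + 7/50z².

Solve |R(x)|<1 on ℝ⁻.
x=-1.39: |R|=0.1195
R=1: x+7/50x²=0 ⇒ x=−50/7=-7.1429; min R=1−1/(4·7/50)=-0.7857>−1
Confirm numerically:
  x=-6.454: |R|=0.37758 <1
  x=-6.197: |R|=0.17939 <1
  x=-4.705: |R|=0.60582 <1
  x=-4.043: |R|=0.75458 <1
  x=-7.389: |R|=1.25462 >1
  x=-7.248: |R|=1.10669 >1
Interval (-7.1429, 0).

(-7.1429,0); λ=-10 ⇒ h* = (50/7)/10 = 0.7143.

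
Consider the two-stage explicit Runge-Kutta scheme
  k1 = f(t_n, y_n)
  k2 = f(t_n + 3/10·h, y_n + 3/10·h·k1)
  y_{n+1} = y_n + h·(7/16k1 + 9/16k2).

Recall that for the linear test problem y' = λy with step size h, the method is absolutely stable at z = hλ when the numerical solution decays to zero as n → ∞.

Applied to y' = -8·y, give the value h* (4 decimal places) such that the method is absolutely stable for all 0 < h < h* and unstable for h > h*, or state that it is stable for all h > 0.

With y'=λy (z=hλ):
  k1=λy_n ⇒ h·k1=z·y_n;  k2=λ(1+3/10z)y_n ⇒ h·k2=z(1+3/10z)y_n
  y_{n+1}/y_n = 1 + 7/16z + 9/16z(1+3/10z) = 1 + z + 27/160z²
  ⇒ R(z) = 1 + z + 27/160z².

Find x<0 with |R(x)|<1.
x=-1.52: |R|=0.1301
R=1: x+27/160x²=0 ⇒ x=−160/27=-5.9259; min R=1−1/(4·27/160)=-0.4815>−1
Confirm numerically:
  x=-5.695: |R|=0.77807 <1
  x=-5.333: |R|=0.46640 <1
  x=-4.789: |R|=0.08120 <1
  x=-3.798: |R|=0.36381 <1
  x=-6.472: |R|=1.59639 >1
  x=-6.457: |R|=1.57867 >1
Interval (-5.9259, 0).

(-5.9259,0); λ=-8 ⇒ h* = (160/27)/8 = 0.7407.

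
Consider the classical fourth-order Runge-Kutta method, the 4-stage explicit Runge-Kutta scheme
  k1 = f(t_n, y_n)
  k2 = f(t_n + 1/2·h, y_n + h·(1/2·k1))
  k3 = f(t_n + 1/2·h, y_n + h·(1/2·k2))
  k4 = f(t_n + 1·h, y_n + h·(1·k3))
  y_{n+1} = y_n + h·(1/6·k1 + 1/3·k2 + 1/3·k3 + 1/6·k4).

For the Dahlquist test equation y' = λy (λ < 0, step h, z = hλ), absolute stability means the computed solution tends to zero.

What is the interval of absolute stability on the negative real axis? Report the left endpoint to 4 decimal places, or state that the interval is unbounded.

With y'=λy (z=hλ):
  order 4, 4-stage ⇒ R(z)=1+z+z^2/2+z^3/6+z^4/24
  (e.g. R(-0.51)=0.60076, |R|=0.60076)

Need |R(x)|<1, x<0.
x=-0.51: |R|=0.6008
|R(-2.85)|=1.1020 |R(-2.58)|=0.7321 |R(-0.9)|=0.4108
Bisect:
  x_lo=-3.2026 |R|=1.8345  x_hi=-0.3408 |R|=0.7112
  mid=-1.77175 |R|=0.28143 →hi
  mid=-2.48720 |R|=0.63604 →hi
  mid=-2.84492 |R|=1.09369 →lo
  mid=-2.66606 |R|=0.83462 →hi
  mid=-2.75549 |R|=0.95599 →hi
  mid=-2.80021 |R|=1.02272 →lo
  mid=-2.77785 |R|=0.98884 →hi
  mid=-2.78903 |R|=1.00565 →lo
  ...
  [-2.78536,-2.78519] ⇒ x*=-2.7853
So |R|<1 on (-2.7853, 0).

z∈(-2.7853,0).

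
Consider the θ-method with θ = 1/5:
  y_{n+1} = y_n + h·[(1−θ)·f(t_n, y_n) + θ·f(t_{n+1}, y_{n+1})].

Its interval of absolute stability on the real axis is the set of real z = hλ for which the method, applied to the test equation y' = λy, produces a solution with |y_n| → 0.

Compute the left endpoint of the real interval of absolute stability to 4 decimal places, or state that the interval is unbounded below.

left endpoint -3.3333.

With y'=λy (z=hλ):
  y_{n+1} = y_n + z·[4/5·y_n + 1/5·y_{n+1}] ⇒ (1 − 1/5z)y_{n+1} = (1 + 4/5z)y_n
  so R(z) = (1 + 4/5z)/(1 − 1/5z).

Find x<0 with |R(x)|<1.
x=-1.47: |R|=0.1360
R=−1: 1+4/5x = −1+1/5x ⇒ -3/5x=2 ⇒ x=2/(-3/5)=-3.3333
Confirm numerically:
  x=-3.129: |R|=0.92459 <1
  x=-3.092: |R|=0.91053 <1
  x=-2.883: |R|=0.82862 <1
  x=-1.984: |R|=0.42039 <1
  x=-3.857: |R|=1.17737 >1
  x=-3.454: |R|=1.04282 >1
Interval (-3.3333, 0).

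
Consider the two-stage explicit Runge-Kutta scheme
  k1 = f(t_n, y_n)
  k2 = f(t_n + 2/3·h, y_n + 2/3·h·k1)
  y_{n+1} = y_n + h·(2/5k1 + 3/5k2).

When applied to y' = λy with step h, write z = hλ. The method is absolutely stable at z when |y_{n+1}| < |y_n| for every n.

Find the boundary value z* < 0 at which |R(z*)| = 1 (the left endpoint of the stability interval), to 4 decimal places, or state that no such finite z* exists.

z* = -2.5000.

On y'=λy, z=hλ:
  k1=λy_n ⇒ h·k1=z·y_n;  k2=λ(1+2/3z)y_n ⇒ h·k2=z(1+2/3z)y_n
  y_{n+1}/y_n = 1 + 2/5z + 3/5z(1+2/3z) = 1 + z + 2/5z²
  R(z) = 1 + z + 2/5z².

Find x<0 with |R(x)|<1.
x=-1.57: |R|=0.4160
R=1: x+2/5x²=0 ⇒ x=−5/2=-2.5000; min R=1−1/(4·2/5)=0.3750>−1
Confirm numerically:
  x=-2.438: |R|=0.93954 <1
  x=-1.776: |R|=0.48567 <1
  x=-1.607: |R|=0.42598 <1
  x=-2.770: |R|=1.29916 >1
  x=-2.737: |R|=1.25947 >1
Interval (-2.5000, 0).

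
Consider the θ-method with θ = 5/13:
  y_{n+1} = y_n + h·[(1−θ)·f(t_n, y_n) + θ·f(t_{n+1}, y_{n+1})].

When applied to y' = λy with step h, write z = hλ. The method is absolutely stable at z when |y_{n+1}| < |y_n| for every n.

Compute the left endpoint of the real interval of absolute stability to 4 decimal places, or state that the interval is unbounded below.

With y'=λy (z=hλ):
  y_{n+1} = y_n + z·[8/13·y_n + 5/13·y_{n+1}] ⇒ (1 − 5/13z)y_{n+1} = (1 + 8/13z)y_n
  ⇒ R(z) = (1 + 8/13z)/(1 − 5/13z).

Solve |R(x)|<1 on ℝ⁻.
x=-0.86: |R|=0.3538
R=−1: 1+8/13x = −1+5/13x ⇒ -3/13x=2 ⇒ x=2/(-3/13)=-8.6667
Confirm numerically:
  x=-6.656: |R|=0.86966 <1
  x=-6.514: |R|=0.85828 <1
  x=-3.762: |R|=0.53744 <1
  x=-3.629: |R|=0.51475 <1
  x=-8.759: |R|=1.00488 >1
  x=-8.732: |R|=1.00346 >1
Stable set (-8.6667, 0).

left endpoint -8.6667.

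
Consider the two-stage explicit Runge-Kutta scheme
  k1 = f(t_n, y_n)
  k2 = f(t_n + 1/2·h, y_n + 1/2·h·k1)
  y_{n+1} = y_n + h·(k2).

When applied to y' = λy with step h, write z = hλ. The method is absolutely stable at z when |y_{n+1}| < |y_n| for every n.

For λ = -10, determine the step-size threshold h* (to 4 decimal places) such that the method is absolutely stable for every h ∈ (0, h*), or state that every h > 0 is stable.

On y'=λy, z=hλ:
  k1=λy_n ⇒ h·k1=z·y_n;  k2=λ(1+1/2z)y_n ⇒ h·k2=z(1+1/2z)y_n
  y_{n+1}/y_n = 1 + z(1+1/2z) = 1 + z + 1/2z²
  Hence R(z) = 1 + z + 1/2z².

Solve |R(x)|<1 on ℝ⁻.
x=-1.54: |R|=0.6458
R=1: x+1/2x²=0 ⇒ x=−2=-2.0000; min R=1−1/(4·1/2)=0.5000>−1
Confirm numerically:
  x=-1.770: |R|=0.79645 <1
  x=-1.138: |R|=0.50952 <1
  x=-0.925: |R|=0.50281 <1
  x=-0.872: |R|=0.50819 <1
  x=-2.341: |R|=1.39914 >1
  x=-2.333: |R|=1.38844 >1
  x=-2.101: |R|=1.10610 >1
Interval (-2.0000, 0).

(-2.0000,0); λ=-10 ⇒ h* = (2)/10 = 0.2000.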